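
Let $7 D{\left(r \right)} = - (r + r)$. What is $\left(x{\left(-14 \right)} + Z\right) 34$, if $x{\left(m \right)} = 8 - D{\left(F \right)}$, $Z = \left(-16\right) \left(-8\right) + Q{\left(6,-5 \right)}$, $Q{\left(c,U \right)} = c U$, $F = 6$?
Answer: $\frac{25636}{7} \approx 3662.3$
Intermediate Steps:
$Q{\left(c,U \right)} = U c$
$D{\left(r \right)} = - \frac{2 r}{7}$ ($D{\left(r \right)} = \frac{\left(-1\right) \left(r + r\right)}{7} = \frac{\left(-1\right) 2 r}{7} = \frac{\left(-2\right) r}{7} = - \frac{2 r}{7}$)
$Z = 98$ ($Z = \left(-16\right) \left(-8\right) - 30 = 128 - 30 = 98$)
$x{\left(m \right)} = \frac{68}{7}$ ($x{\left(m \right)} = 8 - \left(- \frac{2}{7}\right) 6 = 8 - - \frac{12}{7} = 8 + \frac{12}{7} = \frac{68}{7}$)
$\left(x{\left(-14 \right)} + Z\right) 34 = \left(\frac{68}{7} + 98\right) 34 = \frac{754}{7} \cdot 34 = \frac{25636}{7}$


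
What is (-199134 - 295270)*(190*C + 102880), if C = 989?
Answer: -143767739160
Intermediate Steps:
(-199134 - 295270)*(190*C + 102880) = (-199134 - 295270)*(190*989 + 102880) = -494404*(187910 + 102880) = -494404*290790 = -143767739160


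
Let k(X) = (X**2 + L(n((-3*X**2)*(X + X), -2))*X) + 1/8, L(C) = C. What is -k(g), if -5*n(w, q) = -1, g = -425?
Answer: -1444321/8 ≈ -1.8054e+5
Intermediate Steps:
n(w, q) = 1/5 (n(w, q) = -1/5*(-1) = 1/5)
k(X) = 1/8 + X**2 + X/5 (k(X) = (X**2 + X/5) + 1/8 = 1/8 + X**2 + X/5)
-k(g) = -(1/8 + (-425)**2 + (1/5)*(-425)) = -(1/8 + 180625 - 85) = -1*1444321/8 = -1444321/8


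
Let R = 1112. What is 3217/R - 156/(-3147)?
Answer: 3432457/1166488 ≈ 2.9426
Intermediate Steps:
3217/R - 156/(-3147) = 3217/1112 - 156/(-3147) = 3217*(1/1112) - 156*(-1/3147) = 3217/1112 + 52/1049 = 3432457/1166488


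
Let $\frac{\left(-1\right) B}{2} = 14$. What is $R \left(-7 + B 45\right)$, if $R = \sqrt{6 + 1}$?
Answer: $- 1267 \sqrt{7} \approx -3352.2$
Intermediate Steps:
$B = -28$ ($B = \left(-2\right) 14 = -28$)
$R = \sqrt{7} \approx 2.6458$
$R \left(-7 + B 45\right) = \sqrt{7} \left(-7 - 1260\right) = \sqrt{7} \left(-1267\right) = - 1267 \sqrt{7}$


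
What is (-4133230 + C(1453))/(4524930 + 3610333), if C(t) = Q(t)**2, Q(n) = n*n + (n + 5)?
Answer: 4463357719659/8135263 ≈ 5.4864e+5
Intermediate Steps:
Q(n) = 5 + n + n**2 (Q(n) = n**2 + (5 + n) = 5 + n + n**2)
C(t) = (5 + t + t**2)**2
(-4133230 + C(1453))/(4524930 + 3610333) = (-4133230 + (5 + 1453 + 1453**2)**2)/(4524930 + 3610333) = (-4133230 + (5 + 1453 + 2111209)**2)/8135263 = (-4133230 + 2112667**2)*(1/8135263) = (-4133230 + 4463361852889)*(1/8135263) = 4463357719659*(1/8135263) = 4463357719659/8135263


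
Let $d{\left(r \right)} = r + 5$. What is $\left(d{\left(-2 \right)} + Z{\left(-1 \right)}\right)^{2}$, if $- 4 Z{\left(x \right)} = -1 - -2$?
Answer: $\frac{121}{16} \approx 7.5625$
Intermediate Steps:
$d{\left(r \right)} = 5 + r$
$Z{\left(x \right)} = - \frac{1}{4}$ ($Z{\left(x \right)} = - \frac{-1 - -2}{4} = - \frac{-1 + 2}{4} = \left(- \frac{1}{4}\right) 1 = - \frac{1}{4}$)
$\left(d{\left(-2 \right)} + Z{\left(-1 \right)}\right)^{2} = \left(\left(5 - 2\right) - \frac{1}{4}\right)^{2} = \left(3 - \frac{1}{4}\right)^{2} = \left(\frac{11}{4}\right)^{2} = \frac{121}{16}$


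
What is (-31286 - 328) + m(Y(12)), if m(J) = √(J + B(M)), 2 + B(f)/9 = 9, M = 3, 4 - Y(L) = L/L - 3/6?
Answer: -31614 + √266/2 ≈ -31606.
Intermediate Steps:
Y(L) = 7/2 (Y(L) = 4 - (L/L - 3/6) = 4 - (1 - 3*⅙) = 4 - (1 - ½) = 4 - 1*½ = 4 - ½ = 7/2)
B(f) = 63 (B(f) = -18 + 9*9 = -18 + 81 = 63)
m(J) = √(63 + J) (m(J) = √(J + 63) = √(63 + J))
(-31286 - 328) + m(Y(12)) = (-31286 - 328) + √(63 + 7/2) = -31614 + √(133/2) = -31614 + √266/2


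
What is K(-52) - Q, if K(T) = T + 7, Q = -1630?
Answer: 1585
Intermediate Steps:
K(T) = 7 + T
K(-52) - Q = (7 - 52) - 1*(-1630) = -45 + 1630 = 1585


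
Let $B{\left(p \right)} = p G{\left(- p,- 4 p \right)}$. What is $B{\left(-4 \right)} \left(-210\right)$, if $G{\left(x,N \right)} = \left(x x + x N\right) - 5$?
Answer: $63000$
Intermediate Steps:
$G{\left(x,N \right)} = -5 + x^{2} + N x$ ($G{\left(x,N \right)} = \left(x^{2} + N x\right) - 5 = -5 + x^{2} + N x$)
$B{\left(p \right)} = p \left(-5 + 5 p^{2}\right)$ ($B{\left(p \right)} = p \left(-5 + \left(- p\right)^{2} + - 4 p \left(- p\right)\right) = p \left(-5 + p^{2} + 4 p^{2}\right) = p \left(-5 + 5 p^{2}\right)$)
$B{\left(-4 \right)} \left(-210\right) = 5 \left(-4\right) \left(-1 + \left(-4\right)^{2}\right) \left(-210\right) = 5 \left(-4\right) \left(-1 + 16\right) \left(-210\right) = 5 \left(-4\right) 15 \left(-210\right) = \left(-300\right) \left(-210\right) = 63000$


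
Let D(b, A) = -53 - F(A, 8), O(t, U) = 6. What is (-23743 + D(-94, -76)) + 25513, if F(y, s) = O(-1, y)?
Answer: 1711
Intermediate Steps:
F(y, s) = 6
D(b, A) = -59 (D(b, A) = -53 - 1*6 = -53 - 6 = -59)
(-23743 + D(-94, -76)) + 25513 = (-23743 - 59) + 25513 = -23802 + 25513 = 1711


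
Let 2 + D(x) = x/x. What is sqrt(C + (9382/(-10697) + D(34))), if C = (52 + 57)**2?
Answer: sqrt(1359278251666)/10697 ≈ 108.99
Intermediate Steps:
D(x) = -1 (D(x) = -2 + x/x = -2 + 1 = -1)
C = 11881 (C = 109**2 = 11881)
sqrt(C + (9382/(-10697) + D(34))) = sqrt(11881 + (9382/(-10697) - 1)) = sqrt(11881 + (9382*(-1/10697) - 1)) = sqrt(11881 + (-9382/10697 - 1)) = sqrt(11881 - 20079/10697) = sqrt(127070978/10697) = sqrt(1359278251666)/10697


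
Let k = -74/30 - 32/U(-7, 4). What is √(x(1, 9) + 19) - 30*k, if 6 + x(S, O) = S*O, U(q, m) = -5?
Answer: -118 + √22 ≈ -113.31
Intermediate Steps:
x(S, O) = -6 + O*S (x(S, O) = -6 + S*O = -6 + O*S)
k = 59/15 (k = -74/30 - 32/(-5) = -74*1/30 - 32*(-⅕) = -37/15 + 32/5 = 59/15 ≈ 3.9333)
√(x(1, 9) + 19) - 30*k = √((-6 + 9*1) + 19) - 30*59/15 = √((-6 + 9) + 19) - 118 = √(3 + 19) - 118 = √22 - 118 = -118 + √22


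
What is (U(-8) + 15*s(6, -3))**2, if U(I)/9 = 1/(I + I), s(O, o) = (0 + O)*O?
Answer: 74494161/256 ≈ 2.9099e+5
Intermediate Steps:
s(O, o) = O**2 (s(O, o) = O*O = O**2)
U(I) = 9/(2*I) (U(I) = 9/(I + I) = 9/((2*I)) = 9*(1/(2*I)) = 9/(2*I))
(U(-8) + 15*s(6, -3))**2 = ((9/2)/(-8) + 15*6**2)**2 = ((9/2)*(-1/8) + 15*36)**2 = (-9/16 + 540)**2 = (8631/16)**2 = 74494161/256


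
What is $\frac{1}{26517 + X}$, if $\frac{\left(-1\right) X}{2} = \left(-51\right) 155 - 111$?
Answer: $\frac{1}{42549} \approx 2.3502 \cdot 10^{-5}$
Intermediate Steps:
$X = 16032$ ($X = - 2 \left(\left(-51\right) 155 - 111\right) = - 2 \left(-7905 - 111\right) = \left(-2\right) \left(-8016\right) = 16032$)
$\frac{1}{26517 + X} = \frac{1}{26517 + 16032} = \frac{1}{42549}$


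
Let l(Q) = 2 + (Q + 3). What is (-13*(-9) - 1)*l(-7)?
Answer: -232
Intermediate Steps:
l(Q) = 5 + Q (l(Q) = 2 + (3 + Q) = 5 + Q)
(-13*(-9) - 1)*l(-7) = (-13*(-9) - 1)*(5 - 7) = (117 - 1)*(-2) = 116*(-2) = -232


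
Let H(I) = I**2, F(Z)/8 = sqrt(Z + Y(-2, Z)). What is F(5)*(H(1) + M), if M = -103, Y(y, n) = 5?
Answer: -816*sqrt(10) ≈ -2580.4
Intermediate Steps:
F(Z) = 8*sqrt(5 + Z) (F(Z) = 8*sqrt(Z + 5) = 8*sqrt(5 + Z))
F(5)*(H(1) + M) = (8*sqrt(5 + 5))*(1**2 - 103) = (8*sqrt(10))*(1 - 103) = (8*sqrt(10))*(-102) = -816*sqrt(10)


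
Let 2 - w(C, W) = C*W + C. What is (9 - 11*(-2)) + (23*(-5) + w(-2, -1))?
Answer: -82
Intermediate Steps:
w(C, W) = 2 - C - C*W (w(C, W) = 2 - (C*W + C) = 2 - (C + C*W) = 2 + (-C - C*W) = 2 - C - C*W)
(9 - 11*(-2)) + (23*(-5) + w(-2, -1)) = (9 - 11*(-2)) + (23*(-5) + (2 - 1*(-2) - 1*(-2)*(-1))) = (9 + 22) + (-115 + (2 + 2 - 2)) = 31 + (-115 + 2) = 31 - 113 = -82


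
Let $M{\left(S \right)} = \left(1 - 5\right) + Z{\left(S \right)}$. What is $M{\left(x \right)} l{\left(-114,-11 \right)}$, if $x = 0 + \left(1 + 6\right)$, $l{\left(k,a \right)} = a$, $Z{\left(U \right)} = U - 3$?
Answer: $0$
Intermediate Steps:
$Z{\left(U \right)} = -3 + U$ ($Z{\left(U \right)} = U - 3 = -3 + U$)
$x = 7$ ($x = 0 + 7 = 7$)
$M{\left(S \right)} = -7 + S$ ($M{\left(S \right)} = \left(1 - 5\right) + \left(-3 + S\right) = -4 + \left(-3 + S\right) = -7 + S$)
$M{\left(x \right)} l{\left(-114,-11 \right)} = \left(-7 + 7\right) \left(-11\right) = 0 \left(-11\right) = 0$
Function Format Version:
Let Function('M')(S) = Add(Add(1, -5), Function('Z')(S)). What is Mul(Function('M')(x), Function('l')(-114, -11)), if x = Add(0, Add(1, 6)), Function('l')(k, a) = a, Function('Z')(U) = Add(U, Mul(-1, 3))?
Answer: 0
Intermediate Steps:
Function('Z')(U) = Add(-3, U) (Function('Z')(U) = Add(U, -3) = Add(-3, U))
x = 7 (x = Add(0, 7) = 7)
Function('M')(S) = Add(-7, S) (Function('M')(S) = Add(Add(1, -5), Add(-3, S)) = Add(-4, Add(-3, S)) = Add(-7, S))
Mul(Function('M')(x), Function('l')(-114, -11)) = Mul(Add(-7, 7), -11) = Mul(0, -11) = 0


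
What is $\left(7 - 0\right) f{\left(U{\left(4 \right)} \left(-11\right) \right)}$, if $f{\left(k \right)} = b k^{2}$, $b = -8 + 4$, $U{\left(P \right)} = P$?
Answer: $-54208$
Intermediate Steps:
$b = -4$
$f{\left(k \right)} = - 4 k^{2}$
$\left(7 - 0\right) f{\left(U{\left(4 \right)} \left(-11\right) \right)} = \left(7 - 0\right) \left(- 4 \left(4 \left(-11\right)\right)^{2}\right) = \left(7 + 0\right) \left(- 4 \left(-44\right)^{2}\right) = 7 \left(\left(-4\right) 1936\right) = 7 \left(-7744\right) = -54208$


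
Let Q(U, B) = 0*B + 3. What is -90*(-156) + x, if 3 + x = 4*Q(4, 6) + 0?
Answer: 14049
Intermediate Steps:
Q(U, B) = 3 (Q(U, B) = 0 + 3 = 3)
x = 9 (x = -3 + (4*3 + 0) = -3 + (12 + 0) = -3 + 12 = 9)
-90*(-156) + x = -90*(-156) + 9 = 14040 + 9 = 14049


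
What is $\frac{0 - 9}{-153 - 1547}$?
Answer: $\frac{9}{1700} \approx 0.0052941$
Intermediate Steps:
$\frac{0 - 9}{-153 - 1547} = - \frac{9}{-1700} = \left(-9\right) \left(- \frac{1}{1700}\right) = \frac{9}{1700}$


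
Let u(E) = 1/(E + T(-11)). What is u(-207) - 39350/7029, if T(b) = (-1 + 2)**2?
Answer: -8113129/1447974 ≈ -5.6031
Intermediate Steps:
T(b) = 1 (T(b) = 1**2 = 1)
u(E) = 1/(1 + E) (u(E) = 1/(E + 1) = 1/(1 + E))
u(-207) - 39350/7029 = 1/(1 - 207) - 39350/7029 = 1/(-206) - 39350*1/7029 = -1/206 - 39350/7029 = -8113129/1447974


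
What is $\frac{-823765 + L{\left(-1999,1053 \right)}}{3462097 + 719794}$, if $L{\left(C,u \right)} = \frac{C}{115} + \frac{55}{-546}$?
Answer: $- \frac{51725302129}{262580935890} \approx -0.19699$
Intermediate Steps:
$L{\left(C,u \right)} = - \frac{55}{546} + \frac{C}{115}$ ($L{\left(C,u \right)} = C \frac{1}{115} + 55 \left(- \frac{1}{546}\right) = \frac{C}{115} - \frac{55}{546} = - \frac{55}{546} + \frac{C}{115}$)
$\frac{-823765 + L{\left(-1999,1053 \right)}}{3462097 + 719794} = \frac{-823765 + \left(- \frac{55}{546} + \frac{1}{115} \left(-1999\right)\right)}{3462097 + 719794} = \frac{-823765 - \frac{1097779}{62790}}{4181891} = \left(-823765 - \frac{1097779}{62790}\right) \frac{1}{4181891} = \left(- \frac{51725302129}{62790}\right) \frac{1}{4181891} = - \frac{51725302129}{262580935890}$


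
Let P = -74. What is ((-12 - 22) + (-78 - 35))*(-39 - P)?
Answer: -5145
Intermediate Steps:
((-12 - 22) + (-78 - 35))*(-39 - P) = ((-12 - 22) + (-78 - 35))*(-39 - 1*(-74)) = (-34 - 113)*(-39 + 74) = -147*35 = -5145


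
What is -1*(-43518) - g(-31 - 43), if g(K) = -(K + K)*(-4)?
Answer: 44110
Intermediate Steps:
g(K) = 8*K (g(K) = -2*K*(-4) = -(-8)*K = 8*K)
-1*(-43518) - g(-31 - 43) = -1*(-43518) - 8*(-31 - 43) = 43518 - 8*(-74) = 43518 - 1*(-592) = 43518 + 592 = 44110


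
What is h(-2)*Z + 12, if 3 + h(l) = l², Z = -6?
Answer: 6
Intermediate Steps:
h(l) = -3 + l²
h(-2)*Z + 12 = (-3 + (-2)²)*(-6) + 12 = (-3 + 4)*(-6) + 12 = 1*(-6) + 12 = -6 + 12 = 6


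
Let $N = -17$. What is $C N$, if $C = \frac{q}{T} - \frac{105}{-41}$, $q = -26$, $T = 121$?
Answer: $- \frac{197863}{4961} \approx -39.884$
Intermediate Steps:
$C = \frac{11639}{4961}$ ($C = - \frac{26}{121} - \frac{105}{-41} = \left(-26\right) \frac{1}{121} - - \frac{105}{41} = - \frac{26}{121} + \frac{105}{41} = \frac{11639}{4961} \approx 2.3461$)
$C N = \frac{11639}{4961} \left(-17\right) = - \frac{197863}{4961}$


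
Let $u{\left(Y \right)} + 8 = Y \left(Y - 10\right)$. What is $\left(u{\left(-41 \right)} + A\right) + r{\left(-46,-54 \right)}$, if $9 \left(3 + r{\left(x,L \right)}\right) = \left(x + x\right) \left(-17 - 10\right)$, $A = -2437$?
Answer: $-81$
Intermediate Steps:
$u{\left(Y \right)} = -8 + Y \left(-10 + Y\right)$ ($u{\left(Y \right)} = -8 + Y \left(Y - 10\right) = -8 + Y \left(-10 + Y\right)$)
$r{\left(x,L \right)} = -3 - 6 x$ ($r{\left(x,L \right)} = -3 + \frac{\left(x + x\right) \left(-17 - 10\right)}{9} = -3 + \frac{2 x \left(-27\right)}{9} = -3 + \frac{\left(-54\right) x}{9} = -3 - 6 x$)
$\left(u{\left(-41 \right)} + A\right) + r{\left(-46,-54 \right)} = \left(\left(-8 + \left(-41\right)^{2} - -410\right) - 2437\right) - -273 = \left(\left(-8 + 1681 + 410\right) - 2437\right) + \left(-3 + 276\right) = \left(2083 - 2437\right) + 273 = -354 + 273 = -81$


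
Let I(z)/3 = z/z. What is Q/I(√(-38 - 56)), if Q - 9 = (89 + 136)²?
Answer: 16878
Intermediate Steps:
I(z) = 3 (I(z) = 3*(z/z) = 3*1 = 3)
Q = 50634 (Q = 9 + (89 + 136)² = 9 + 225² = 9 + 50625 = 50634)
Q/I(√(-38 - 56)) = 50634/3 = 50634*(⅓) = 16878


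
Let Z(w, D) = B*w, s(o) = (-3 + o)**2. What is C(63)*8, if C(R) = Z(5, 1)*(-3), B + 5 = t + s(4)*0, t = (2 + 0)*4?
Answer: -360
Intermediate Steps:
t = 8 (t = 2*4 = 8)
B = 3 (B = -5 + (8 + (-3 + 4)**2*0) = -5 + (8 + 1**2*0) = -5 + (8 + 1*0) = -5 + (8 + 0) = -5 + 8 = 3)
Z(w, D) = 3*w
C(R) = -45 (C(R) = (3*5)*(-3) = 15*(-3) = -45)
C(63)*8 = -45*8 = -360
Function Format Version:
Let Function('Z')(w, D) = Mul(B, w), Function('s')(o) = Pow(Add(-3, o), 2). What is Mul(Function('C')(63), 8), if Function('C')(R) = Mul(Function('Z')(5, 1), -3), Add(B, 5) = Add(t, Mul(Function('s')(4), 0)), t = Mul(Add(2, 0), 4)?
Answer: -360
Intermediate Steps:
t = 8 (t = Mul(2, 4) = 8)
B = 3 (B = Add(-5, Add(8, Mul(Pow(Add(-3, 4), 2), 0))) = Add(-5, Add(8, Mul(Pow(1, 2), 0))) = Add(-5, Add(8, Mul(1, 0))) = Add(-5, Add(8, 0)) = Add(-5, 8) = 3)
Function('Z')(w, D) = Mul(3, w)
Function('C')(R) = -45 (Function('C')(R) = Mul(Mul(3, 5), -3) = Mul(15, -3) = -45)
Mul(Function('C')(63), 8) = Mul(-45, 8) = -360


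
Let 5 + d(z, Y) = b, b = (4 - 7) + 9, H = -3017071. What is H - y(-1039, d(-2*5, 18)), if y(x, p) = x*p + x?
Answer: -3014993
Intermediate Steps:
b = 6 (b = -3 + 9 = 6)
d(z, Y) = 1 (d(z, Y) = -5 + 6 = 1)
y(x, p) = x + p*x (y(x, p) = p*x + x = x + p*x)
H - y(-1039, d(-2*5, 18)) = -3017071 - (-1039)*(1 + 1) = -3017071 - (-1039)*2 = -3017071 - 1*(-2078) = -3017071 + 2078 = -3014993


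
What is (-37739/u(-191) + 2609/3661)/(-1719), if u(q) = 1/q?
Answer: -2932115122/699251 ≈ -4193.2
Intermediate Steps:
(-37739/u(-191) + 2609/3661)/(-1719) = (-37739/(1/(-191)) + 2609/3661)/(-1719) = (-37739/(-1/191) + 2609*(1/3661))*(-1/1719) = (-37739*(-191) + 2609/3661)*(-1/1719) = (7208149 + 2609/3661)*(-1/1719) = (26389036098/3661)*(-1/1719) = -2932115122/699251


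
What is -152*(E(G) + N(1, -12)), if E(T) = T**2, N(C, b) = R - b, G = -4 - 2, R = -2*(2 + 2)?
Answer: -6080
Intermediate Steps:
R = -8 (R = -2*4 = -8)
G = -6
N(C, b) = -8 - b
-152*(E(G) + N(1, -12)) = -152*((-6)**2 + (-8 - 1*(-12))) = -152*(36 + (-8 + 12)) = -152*(36 + 4) = -152*40 = -6080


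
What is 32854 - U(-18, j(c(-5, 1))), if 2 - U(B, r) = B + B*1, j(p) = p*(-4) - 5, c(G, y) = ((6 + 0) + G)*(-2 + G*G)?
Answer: 32816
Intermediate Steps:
c(G, y) = (-2 + G**2)*(6 + G) (c(G, y) = (6 + G)*(-2 + G**2) = (-2 + G**2)*(6 + G))
j(p) = -5 - 4*p (j(p) = -4*p - 5 = -5 - 4*p)
U(B, r) = 2 - 2*B (U(B, r) = 2 - (B + B*1) = 2 - (B + B) = 2 - 2*B)
32854 - U(-18, j(c(-5, 1))) = 32854 - (2 - 2*(-18)) = 32854 - (2 + 36) = 32854 - 1*38 = 32854 - 38 = 32816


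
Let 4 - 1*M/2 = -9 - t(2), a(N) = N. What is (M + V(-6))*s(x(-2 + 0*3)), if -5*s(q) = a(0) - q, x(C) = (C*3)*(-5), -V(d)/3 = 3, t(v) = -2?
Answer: 78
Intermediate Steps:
V(d) = -9 (V(d) = -3*3 = -9)
x(C) = -15*C (x(C) = (3*C)*(-5) = -15*C)
M = 22 (M = 8 - 2*(-9 - 1*(-2)) = 8 - 2*(-9 + 2) = 8 - 2*(-7) = 8 + 14 = 22)
s(q) = q/5 (s(q) = -(0 - q)/5 = -(-1)*q/5 = q/5)
(M + V(-6))*s(x(-2 + 0*3)) = (22 - 9)*((-15*(-2 + 0*3))/5) = 13*((-15*(-2 + 0))/5) = 13*((-15*(-2))/5) = 13*((⅕)*30) = 13*6 = 78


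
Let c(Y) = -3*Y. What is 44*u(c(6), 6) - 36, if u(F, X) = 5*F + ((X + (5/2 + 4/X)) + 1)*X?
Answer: -1312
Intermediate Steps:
u(F, X) = 5*F + X*(7/2 + X + 4/X) (u(F, X) = 5*F + ((X + (5*(½) + 4/X)) + 1)*X = 5*F + ((X + (5/2 + 4/X)) + 1)*X = 5*F + ((5/2 + X + 4/X) + 1)*X = 5*F + (7/2 + X + 4/X)*X = 5*F + X*(7/2 + X + 4/X))
44*u(c(6), 6) - 36 = 44*(4 + 6² + 5*(-3*6) + (7/2)*6) - 36 = 44*(4 + 36 + 5*(-18) + 21) - 36 = 44*(4 + 36 - 90 + 21) - 36 = 44*(-29) - 36 = -1276 - 36 = -1312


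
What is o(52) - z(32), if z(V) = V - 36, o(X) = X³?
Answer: 140612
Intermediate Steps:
z(V) = -36 + V
o(52) - z(32) = 52³ - (-36 + 32) = 140608 - 1*(-4) = 140608 + 4 = 140612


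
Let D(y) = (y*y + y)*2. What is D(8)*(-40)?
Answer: -5760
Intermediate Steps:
D(y) = 2*y + 2*y² (D(y) = (y² + y)*2 = (y + y²)*2 = 2*y + 2*y²)
D(8)*(-40) = (2*8*(1 + 8))*(-40) = (2*8*9)*(-40) = 144*(-40) = -5760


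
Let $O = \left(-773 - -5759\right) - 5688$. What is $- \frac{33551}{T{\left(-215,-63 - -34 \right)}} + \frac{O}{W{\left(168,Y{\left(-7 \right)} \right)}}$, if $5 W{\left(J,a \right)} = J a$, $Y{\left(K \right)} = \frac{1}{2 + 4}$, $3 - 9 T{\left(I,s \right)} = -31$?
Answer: $- \frac{1071774}{119} \approx -9006.5$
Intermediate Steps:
$T{\left(I,s \right)} = \frac{34}{9}$ ($T{\left(I,s \right)} = \frac{1}{3} - - \frac{31}{9} = \frac{1}{3} + \frac{31}{9} = \frac{34}{9}$)
$Y{\left(K \right)} = \frac{1}{6}$
$W{\left(J,a \right)} = \frac{J a}{5}$
$O = -702$ ($O = \left(-773 + 5759\right) - 5688 = 4986 - 5688 = -702$)
$- \frac{33551}{T{\left(-215,-63 - -34 \right)}} + \frac{O}{W{\left(168,Y{\left(-7 \right)} \right)}} = - \frac{33551}{\frac{34}{9}} - \frac{702}{\frac{1}{5} \cdot 168 \cdot \frac{1}{6}} = \left(-33551\right) \frac{9}{34} - \frac{702}{\frac{28}{5}} = - \frac{301959}{34} - \frac{1755}{14} = - \frac{1071774}{119}$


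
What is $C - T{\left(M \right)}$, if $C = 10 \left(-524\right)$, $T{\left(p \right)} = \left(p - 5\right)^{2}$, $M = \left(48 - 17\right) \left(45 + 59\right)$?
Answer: $-10367201$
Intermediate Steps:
$M = 3224$ ($M = 31 \cdot 104 = 3224$)
$T{\left(p \right)} = \left(-5 + p\right)^{2}$
$C = -5240$
$C - T{\left(M \right)} = -5240 - \left(-5 + 3224\right)^{2} = -5240 - 3219^{2} = -5240 - 10361961 = -10367201$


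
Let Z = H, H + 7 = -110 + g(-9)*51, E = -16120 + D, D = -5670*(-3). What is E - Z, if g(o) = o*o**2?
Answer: 38186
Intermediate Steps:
D = 17010
E = 890 (E = -16120 + 17010 = 890)
g(o) = o**3
H = -37296 (H = -7 + (-110 + (-9)**3*51) = -7 + (-110 - 729*51) = -7 + (-110 - 37179) = -7 - 37289 = -37296)
Z = -37296
E - Z = 890 - 1*(-37296) = 890 + 37296 = 38186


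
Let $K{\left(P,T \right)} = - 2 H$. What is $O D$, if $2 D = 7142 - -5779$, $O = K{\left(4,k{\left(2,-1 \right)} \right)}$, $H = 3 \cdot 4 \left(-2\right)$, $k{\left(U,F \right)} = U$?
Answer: $310104$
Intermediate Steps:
$H = -24$ ($H = 12 \left(-2\right) = -24$)
$K{\left(P,T \right)} = 48$ ($K{\left(P,T \right)} = \left(-2\right) \left(-24\right) = 48$)
$O = 48$
$D = \frac{12921}{2}$ ($D = \frac{7142 - -5779}{2} = \frac{7142 + 5779}{2} = \frac{1}{2} \cdot 12921 = \frac{12921}{2} \approx 6460.5$)
$O D = 48 \cdot \frac{12921}{2} = 310104$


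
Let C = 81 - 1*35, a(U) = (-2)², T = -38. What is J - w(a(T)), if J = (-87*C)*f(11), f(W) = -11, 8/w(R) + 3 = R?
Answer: 44014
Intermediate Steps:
a(U) = 4
w(R) = 8/(-3 + R)
C = 46 (C = 81 - 35 = 46)
J = 44022 (J = -87*46*(-11) = -4002*(-11) = 44022)
J - w(a(T)) = 44022 - 8/(-3 + 4) = 44022 - 8/1 = 44022 - 8 = 44014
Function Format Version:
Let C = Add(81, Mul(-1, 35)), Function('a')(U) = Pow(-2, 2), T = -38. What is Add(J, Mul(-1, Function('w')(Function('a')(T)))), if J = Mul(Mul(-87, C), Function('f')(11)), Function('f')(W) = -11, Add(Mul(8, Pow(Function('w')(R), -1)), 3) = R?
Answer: 44014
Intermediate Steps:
Function('a')(U) = 4
Function('w')(R) = Mul(8, Pow(Add(-3, R), -1))
C = 46 (C = Add(81, -35) = 46)
J = 44022 (J = Mul(Mul(-87, 46), -11) = Mul(-4002, -11) = 44022)
Add(J, Mul(-1, Function('w')(Function('a')(T)))) = Add(44022, Mul(-1, Mul(8, Pow(Add(-3, 4), -1)))) = Add(44022, Mul(-1, Mul(8, Pow(1, -1)))) = Add(44022, Mul(-1, Mul(8, 1))) = Add(44022, Mul(-1, 8)) = Add(44022, -8) = 44014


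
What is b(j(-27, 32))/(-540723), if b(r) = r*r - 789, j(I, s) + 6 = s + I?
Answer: 788/540723 ≈ 0.0014573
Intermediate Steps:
j(I, s) = -6 + I + s (j(I, s) = -6 + (s + I) = -6 + (I + s) = -6 + I + s)
b(r) = -789 + r² (b(r) = r² - 789 = -789 + r²)
b(j(-27, 32))/(-540723) = (-789 + (-6 - 27 + 32)²)/(-540723) = (-789 + (-1)²)*(-1/540723) = (-789 + 1)*(-1/540723) = -788*(-1/540723) = 788/540723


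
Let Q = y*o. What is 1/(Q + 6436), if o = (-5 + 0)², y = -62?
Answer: 1/4886 ≈ 0.00020467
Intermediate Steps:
o = 25 (o = (-5)² = 25)
Q = -1550 (Q = -62*25 = -1550)
1/(Q + 6436) = 1/(-1550 + 6436) = 1/4886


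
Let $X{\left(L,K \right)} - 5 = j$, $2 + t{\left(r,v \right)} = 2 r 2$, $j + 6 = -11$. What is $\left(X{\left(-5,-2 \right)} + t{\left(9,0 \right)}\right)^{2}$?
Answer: $484$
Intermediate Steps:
$j = -17$ ($j = -6 - 11 = -17$)
$t{\left(r,v \right)} = -2 + 4 r$ ($t{\left(r,v \right)} = -2 + 2 r 2 = -2 + 4 r$)
$X{\left(L,K \right)} = -12$ ($X{\left(L,K \right)} = 5 - 17 = -12$)
$\left(X{\left(-5,-2 \right)} + t{\left(9,0 \right)}\right)^{2} = \left(-12 + \left(-2 + 4 \cdot 9\right)\right)^{2} = \left(-12 + \left(-2 + 36\right)\right)^{2} = \left(-12 + 34\right)^{2} = 22^{2} = 484$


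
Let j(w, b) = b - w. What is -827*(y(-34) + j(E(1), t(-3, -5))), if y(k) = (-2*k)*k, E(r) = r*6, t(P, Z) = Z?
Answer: 1921121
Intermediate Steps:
E(r) = 6*r
y(k) = -2*k²
-827*(y(-34) + j(E(1), t(-3, -5))) = -827*(-2*(-34)² + (-5 - 6)) = -827*(-2*1156 + (-5 - 1*6)) = -827*(-2312 + (-5 - 6)) = -827*(-2312 - 11) = -827*(-2323) = 1921121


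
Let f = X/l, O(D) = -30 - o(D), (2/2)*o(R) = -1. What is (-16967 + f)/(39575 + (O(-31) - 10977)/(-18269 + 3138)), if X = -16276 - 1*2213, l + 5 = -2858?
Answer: -734731582192/1714422607653 ≈ -0.42856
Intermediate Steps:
l = -2863 (l = -5 - 2858 = -2863)
o(R) = -1
X = -18489 (X = -16276 - 2213 = -18489)
O(D) = -29 (O(D) = -30 - 1*(-1) = -30 + 1 = -29)
f = 18489/2863 (f = -18489/(-2863) = -18489*(-1/2863) = 18489/2863 ≈ 6.4579)
(-16967 + f)/(39575 + (O(-31) - 10977)/(-18269 + 3138)) = (-16967 + 18489/2863)/(39575 + (-29 - 10977)/(-18269 + 3138)) = -48558032/(2863*(39575 - 11006/(-15131))) = -48558032/(2863*(39575 - 11006*(-1/15131))) = -48558032/(2863*(39575 + 11006/15131)) = -48558032/(2863*598820331/15131) = -48558032/2863*15131/598820331 = -734731582192/1714422607653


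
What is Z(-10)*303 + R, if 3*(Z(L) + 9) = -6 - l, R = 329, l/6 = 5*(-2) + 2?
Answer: 1844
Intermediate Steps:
l = -48 (l = 6*(5*(-2) + 2) = 6*(-10 + 2) = 6*(-8) = -48)
Z(L) = 5 (Z(L) = -9 + (-6 - 1*(-48))/3 = -9 + (-6 + 48)/3 = -9 + (⅓)*42 = -9 + 14 = 5)
Z(-10)*303 + R = 5*303 + 329 = 1515 + 329 = 1844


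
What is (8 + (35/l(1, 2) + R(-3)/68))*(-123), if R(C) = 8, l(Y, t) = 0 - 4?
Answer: 5289/68 ≈ 77.779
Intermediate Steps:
l(Y, t) = -4
(8 + (35/l(1, 2) + R(-3)/68))*(-123) = (8 + (35/(-4) + 8/68))*(-123) = (8 + (35*(-¼) + 8*(1/68)))*(-123) = (8 + (-35/4 + 2/17))*(-123) = (8 - 587/68)*(-123) = -43/68*(-123) = 5289/68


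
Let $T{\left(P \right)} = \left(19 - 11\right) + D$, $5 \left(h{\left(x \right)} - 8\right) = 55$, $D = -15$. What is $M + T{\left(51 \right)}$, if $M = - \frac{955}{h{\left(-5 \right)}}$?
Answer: $- \frac{1088}{19} \approx -57.263$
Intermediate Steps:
$h{\left(x \right)} = 19$ ($h{\left(x \right)} = 8 + \frac{1}{5} \cdot 55 = 8 + 11 = 19$)
$M = - \frac{955}{19} \approx -50.263$
$T{\left(P \right)} = -7$ ($T{\left(P \right)} = \left(19 - 11\right) - 15 = 8 - 15 = -7$)
$M + T{\left(51 \right)} = - \frac{955}{19} - 7 = - \frac{1088}{19}$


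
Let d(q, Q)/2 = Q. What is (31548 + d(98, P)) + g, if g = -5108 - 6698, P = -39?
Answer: 19664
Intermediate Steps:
d(q, Q) = 2*Q
g = -11806
(31548 + d(98, P)) + g = (31548 + 2*(-39)) - 11806 = (31548 - 78) - 11806 = 31470 - 11806 = 19664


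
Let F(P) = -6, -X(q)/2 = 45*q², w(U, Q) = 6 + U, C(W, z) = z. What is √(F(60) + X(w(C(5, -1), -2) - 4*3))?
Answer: 8*I*√69 ≈ 66.453*I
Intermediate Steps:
X(q) = -90*q²
√(F(60) + X(w(C(5, -1), -2) - 4*3)) = √(-6 - 90*((6 - 1) - 4*3)²) = √(-6 - 90*(5 - 12)²) = √(-6 - 90*(-7)²) = √(-6 - 90*49) = √(-6 - 4410) = √(-4416) = 8*I*√69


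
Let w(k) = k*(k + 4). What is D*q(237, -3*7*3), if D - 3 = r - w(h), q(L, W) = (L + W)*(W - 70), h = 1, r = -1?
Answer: 69426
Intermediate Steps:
w(k) = k*(4 + k)
q(L, W) = (-70 + W)*(L + W) (q(L, W) = (L + W)*(-70 + W) = (-70 + W)*(L + W))
D = -3 (D = 3 + (-1 - (4 + 1)) = 3 + (-1 - 5) = 3 - 6 = -3)
D*q(237, -3*7*3) = -3*((-3*7*3)² - 70*237 - 70*(-3*7)*3 + 237*(-3*7*3)) = -3*((-21*3)² - 16590 - (-1470)*3 + 237*(-21*3)) = -3*((-63)² - 16590 - 70*(-63) + 237*(-63)) = -3*(3969 - 16590 + 4410 - 14931) = -3*(-23142) = 69426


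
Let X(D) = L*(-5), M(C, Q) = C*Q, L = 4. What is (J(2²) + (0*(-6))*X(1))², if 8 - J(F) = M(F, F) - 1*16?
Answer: 64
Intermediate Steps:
X(D) = -20 (X(D) = 4*(-5) = -20)
J(F) = 24 - F² (J(F) = 8 - (F*F - 1*16) = 8 - (F² - 16) = 8 - (-16 + F²) = 8 + (16 - F²) = 24 - F²)
(J(2²) + (0*(-6))*X(1))² = ((24 - (2²)²) + (0*(-6))*(-20))² = ((24 - 1*4²) + 0*(-20))² = ((24 - 1*16) + 0)² = ((24 - 16) + 0)² = (8 + 0)² = 8² = 64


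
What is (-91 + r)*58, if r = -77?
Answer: -9744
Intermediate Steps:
(-91 + r)*58 = (-91 - 77)*58 = -168*58 = -9744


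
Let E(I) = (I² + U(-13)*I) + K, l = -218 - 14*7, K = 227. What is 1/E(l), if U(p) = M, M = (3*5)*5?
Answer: 1/76383 ≈ 1.3092e-5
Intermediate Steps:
M = 75 (M = 15*5 = 75)
U(p) = 75
l = -316 (l = -218 - 98 = -316)
E(I) = 227 + I² + 75*I (E(I) = (I² + 75*I) + 227 = 227 + I² + 75*I)
1/E(l) = 1/(227 + (-316)² + 75*(-316)) = 1/(227 + 99856 - 23700) = 1/76383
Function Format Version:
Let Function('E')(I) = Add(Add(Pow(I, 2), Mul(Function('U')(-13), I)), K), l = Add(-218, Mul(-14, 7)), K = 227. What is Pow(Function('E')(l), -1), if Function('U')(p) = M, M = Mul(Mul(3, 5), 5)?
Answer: Rational(1, 76383) ≈ 1.3092e-5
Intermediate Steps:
M = 75 (M = Mul(15, 5) = 75)
Function('U')(p) = 75
l = -316 (l = Add(-218, -98) = -316)
Function('E')(I) = Add(227, Pow(I, 2), Mul(75, I)) (Function('E')(I) = Add(Add(Pow(I, 2), Mul(75, I)), 227) = Add(227, Pow(I, 2), Mul(75, I)))
Pow(Function('E')(l), -1) = Pow(Add(227, Pow(-316, 2), Mul(75, -316)), -1) = Pow(Add(227, 99856, -23700), -1) = Pow(76383, -1) = Rational(1, 76383)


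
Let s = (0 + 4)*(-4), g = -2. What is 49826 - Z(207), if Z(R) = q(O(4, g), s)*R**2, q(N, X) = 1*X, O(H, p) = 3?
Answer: 735410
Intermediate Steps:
s = -16 (s = 4*(-4) = -16)
q(N, X) = X
Z(R) = -16*R**2
49826 - Z(207) = 49826 - (-16)*207**2 = 49826 - (-16)*42849 = 49826 - 1*(-685584) = 49826 + 685584 = 735410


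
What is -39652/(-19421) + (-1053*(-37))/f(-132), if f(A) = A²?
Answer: 160839781/37599056 ≈ 4.2778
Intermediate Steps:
-39652/(-19421) + (-1053*(-37))/f(-132) = -39652/(-19421) + (-1053*(-37))/((-132)²) = -39652*(-1/19421) + 38961/17424 = 39652/19421 + 38961*(1/17424) = 39652/19421 + 4329/1936 = 160839781/37599056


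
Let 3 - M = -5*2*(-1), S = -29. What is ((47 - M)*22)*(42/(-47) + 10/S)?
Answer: -2005344/1363 ≈ -1471.3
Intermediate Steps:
M = -7 (M = 3 - (-5*2)*(-1) = 3 - (-10)*(-1) = 3 - 1*10 = 3 - 10 = -7)
((47 - M)*22)*(42/(-47) + 10/S) = ((47 - 1*(-7))*22)*(42/(-47) + 10/(-29)) = ((47 + 7)*22)*(42*(-1/47) + 10*(-1/29)) = (54*22)*(-42/47 - 10/29) = 1188*(-1688/1363) = -2005344/1363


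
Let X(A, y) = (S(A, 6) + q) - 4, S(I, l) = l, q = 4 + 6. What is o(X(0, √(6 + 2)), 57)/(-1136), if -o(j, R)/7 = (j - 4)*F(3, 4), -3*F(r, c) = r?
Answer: -7/142 ≈ -0.049296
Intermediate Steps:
q = 10
F(r, c) = -r/3
X(A, y) = 12 (X(A, y) = (6 + 10) - 4 = 16 - 4 = 12)
o(j, R) = -28 + 7*j (o(j, R) = -7*(j - 4)*(-⅓*3) = -7*(-4 + j)*(-1) = -7*(4 - j) = -28 + 7*j)
o(X(0, √(6 + 2)), 57)/(-1136) = (-28 + 7*12)/(-1136) = (-28 + 84)*(-1/1136) = 56*(-1/1136) = -7/142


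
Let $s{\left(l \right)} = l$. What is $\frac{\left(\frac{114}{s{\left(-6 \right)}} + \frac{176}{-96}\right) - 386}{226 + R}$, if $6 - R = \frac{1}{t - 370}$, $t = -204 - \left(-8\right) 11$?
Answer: $- \frac{197721}{112753} \approx -1.7536$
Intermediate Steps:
$t = -116$ ($t = -204 - -88 = -204 + 88 = -116$)
$R = \frac{2917}{486}$ ($R = 6 - \frac{1}{-116 - 370} = 6 - \frac{1}{-486} = 6 - - \frac{1}{486} = 6 + \frac{1}{486} = \frac{2917}{486} \approx 6.0021$)
$\frac{\left(\frac{114}{s{\left(-6 \right)}} + \frac{176}{-96}\right) - 386}{226 + R} = \frac{\left(\frac{114}{-6} + \frac{176}{-96}\right) - 386}{226 + \frac{2917}{486}} = \frac{\left(114 \left(- \frac{1}{6}\right) + 176 \left(- \frac{1}{96}\right)\right) - 386}{\frac{112753}{486}} = \left(\left(-19 - \frac{11}{6}\right) - 386\right) \frac{486}{112753} = \left(- \frac{125}{6} - 386\right) \frac{486}{112753} = \left(- \frac{2441}{6}\right) \frac{486}{112753} = - \frac{197721}{112753}$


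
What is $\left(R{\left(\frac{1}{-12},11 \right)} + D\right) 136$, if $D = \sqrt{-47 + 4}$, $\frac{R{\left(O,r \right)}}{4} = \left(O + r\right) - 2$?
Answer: $\frac{14552}{3} + 136 i \sqrt{43} \approx 4850.7 + 891.81 i$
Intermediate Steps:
$R{\left(O,r \right)} = -8 + 4 O + 4 r$ ($R{\left(O,r \right)} = 4 \left(\left(O + r\right) - 2\right) = 4 \left(-2 + O + r\right) = -8 + 4 O + 4 r$)
$D = i \sqrt{43}$ ($D = \sqrt{-43} = i \sqrt{43} \approx 6.5574 i$)
$\left(R{\left(\frac{1}{-12},11 \right)} + D\right) 136 = \left(\left(-8 + \frac{4}{-12} + 4 \cdot 11\right) + i \sqrt{43}\right) 136 = \left(\left(-8 + 4 \left(- \frac{1}{12}\right) + 44\right) + i \sqrt{43}\right) 136 = \left(\left(-8 - \frac{1}{3} + 44\right) + i \sqrt{43}\right) 136 = \left(\frac{107}{3} + i \sqrt{43}\right) 136 = \frac{14552}{3} + 136 i \sqrt{43}$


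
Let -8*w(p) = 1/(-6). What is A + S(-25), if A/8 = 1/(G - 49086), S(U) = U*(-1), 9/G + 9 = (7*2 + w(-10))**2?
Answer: 265180832003/10607302431 ≈ 25.000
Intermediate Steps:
w(p) = 1/48 (w(p) = -1/8/(-6) = -1/8*(-1/6) = 1/48)
G = 20736/432193 (G = 9/(-9 + (7*2 + 1/48)**2) = 9/(-9 + (14 + 1/48)**2) = 9/(-9 + (673/48)**2) = 9/(-9 + 452929/2304) = 9/(432193/2304) = 9*(2304/432193) = 20736/432193 ≈ 0.047979)
S(U) = -U
A = -1728772/10607302431 (A = 8/(20736/432193 - 49086) = 8/(-21214604862/432193) = 8*(-432193/21214604862) = -1728772/10607302431 ≈ -0.00016298)
A + S(-25) = -1728772/10607302431 - 1*(-25) = -1728772/10607302431 + 25 = 265180832003/10607302431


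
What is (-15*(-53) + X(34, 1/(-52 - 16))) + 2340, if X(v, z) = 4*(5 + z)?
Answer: 53634/17 ≈ 3154.9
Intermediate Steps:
X(v, z) = 20 + 4*z
(-15*(-53) + X(34, 1/(-52 - 16))) + 2340 = (-15*(-53) + (20 + 4/(-52 - 16))) + 2340 = (795 + (20 + 4/(-68))) + 2340 = (795 + (20 + 4*(-1/68))) + 2340 = (795 + (20 - 1/17)) + 2340 = (795 + 339/17) + 2340 = 13854/17 + 2340 = 53634/17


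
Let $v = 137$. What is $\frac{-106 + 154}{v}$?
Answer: $\frac{48}{137} \approx 0.35037$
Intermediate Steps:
$\frac{-106 + 154}{v} = \frac{-106 + 154}{137} = 48 \cdot \frac{1}{137} = \frac{48}{137}$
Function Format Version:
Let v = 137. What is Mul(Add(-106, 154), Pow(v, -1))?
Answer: Rational(48, 137) ≈ 0.35037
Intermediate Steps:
Mul(Add(-106, 154), Pow(v, -1)) = Mul(Add(-106, 154), Pow(137, -1)) = Mul(48, Rational(1, 137)) = Rational(48, 137)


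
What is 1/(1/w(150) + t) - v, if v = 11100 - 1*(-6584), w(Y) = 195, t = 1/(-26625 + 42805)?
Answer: -11456816/655 ≈ -17491.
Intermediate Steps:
t = 1/16180 ≈ 6.1805e-5
v = 17684 (v = 11100 + 6584 = 17684)
1/(1/w(150) + t) - v = 1/(1/195 + 1/16180) - 1*17684 = 1/(1/195 + 1/16180) - 17684 = 1/(655/126204) - 17684 = 126204/655 - 17684 = -11456816/655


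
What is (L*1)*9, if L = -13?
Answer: -117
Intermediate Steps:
(L*1)*9 = -13*1*9 = -13*9 = -117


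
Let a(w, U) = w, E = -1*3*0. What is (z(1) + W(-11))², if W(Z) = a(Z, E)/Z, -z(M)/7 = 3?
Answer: 400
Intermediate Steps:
E = 0 (E = -3*0 = 0)
z(M) = -21 (z(M) = -7*3 = -21)
W(Z) = 1 (W(Z) = Z/Z = 1)
(z(1) + W(-11))² = (-21 + 1)² = (-20)² = 400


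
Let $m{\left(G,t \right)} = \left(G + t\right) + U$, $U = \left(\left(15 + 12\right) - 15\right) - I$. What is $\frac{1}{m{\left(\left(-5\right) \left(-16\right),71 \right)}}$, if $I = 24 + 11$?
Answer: $\frac{1}{128} \approx 0.0078125$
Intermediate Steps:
$I = 35$
$U = -23$ ($U = \left(\left(15 + 12\right) - 15\right) - 35 = \left(27 - 15\right) - 35 = 12 - 35 = -23$)
$m{\left(G,t \right)} = -23 + G + t$ ($m{\left(G,t \right)} = \left(G + t\right) - 23 = -23 + G + t$)
$\frac{1}{m{\left(\left(-5\right) \left(-16\right),71 \right)}} = \frac{1}{-23 - -80 + 71} = \frac{1}{-23 + 80 + 71} = \frac{1}{128}$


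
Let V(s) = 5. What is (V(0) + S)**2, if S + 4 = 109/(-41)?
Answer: 4624/1681 ≈ 2.7507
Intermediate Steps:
S = -273/41 (S = -4 + 109/(-41) = -4 + 109*(-1/41) = -4 - 109/41 = -273/41 ≈ -6.6585)
(V(0) + S)**2 = (5 - 273/41)**2 = (-68/41)**2 = 4624/1681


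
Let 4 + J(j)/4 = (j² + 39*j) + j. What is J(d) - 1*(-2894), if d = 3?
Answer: 3394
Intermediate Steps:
J(j) = -16 + 4*j² + 160*j (J(j) = -16 + 4*((j² + 39*j) + j) = -16 + 4*(j² + 40*j) = -16 + (4*j² + 160*j) = -16 + 4*j² + 160*j)
J(d) - 1*(-2894) = (-16 + 4*3² + 160*3) - 1*(-2894) = (-16 + 4*9 + 480) + 2894 = (-16 + 36 + 480) + 2894 = 500 + 2894 = 3394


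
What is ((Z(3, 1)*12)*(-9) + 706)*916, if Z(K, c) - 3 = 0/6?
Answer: 349912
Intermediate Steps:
Z(K, c) = 3 (Z(K, c) = 3 + 0/6 = 3 + 0*(⅙) = 3 + 0 = 3)
((Z(3, 1)*12)*(-9) + 706)*916 = ((3*12)*(-9) + 706)*916 = (36*(-9) + 706)*916 = (-324 + 706)*916 = 382*916 = 349912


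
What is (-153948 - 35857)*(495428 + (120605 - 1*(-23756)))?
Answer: -121435151145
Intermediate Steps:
(-153948 - 35857)*(495428 + (120605 - 1*(-23756))) = -189805*(495428 + (120605 + 23756)) = -189805*(495428 + 144361) = -189805*639789 = -121435151145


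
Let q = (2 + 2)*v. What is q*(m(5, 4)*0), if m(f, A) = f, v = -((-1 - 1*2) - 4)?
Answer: 0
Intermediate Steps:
v = 7 (v = -((-1 - 2) - 4) = -(-3 - 4) = -1*(-7) = 7)
q = 28 (q = (2 + 2)*7 = 4*7 = 28)
q*(m(5, 4)*0) = 28*(5*0) = 28*0 = 0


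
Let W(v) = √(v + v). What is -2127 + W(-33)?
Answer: -2127 + I*√66 ≈ -2127.0 + 8.124*I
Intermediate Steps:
W(v) = √2*√v (W(v) = √(2*v) = √2*√v)
-2127 + W(-33) = -2127 + √2*√(-33) = -2127 + √2*(I*√33) = -2127 + I*√66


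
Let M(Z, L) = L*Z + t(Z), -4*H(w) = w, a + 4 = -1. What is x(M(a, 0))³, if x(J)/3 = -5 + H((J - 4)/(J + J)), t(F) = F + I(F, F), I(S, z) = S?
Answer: -239483061/64000 ≈ -3741.9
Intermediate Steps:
a = -5 (a = -4 - 1 = -5)
t(F) = 2*F (t(F) = F + F = 2*F)
H(w) = -w/4
M(Z, L) = 2*Z + L*Z (M(Z, L) = L*Z + 2*Z = 2*Z + L*Z)
x(J) = -15 - 3*(-4 + J)/(8*J) (x(J) = 3*(-5 - (J - 4)/(4*(J + J))) = 3*(-5 - (-4 + J)/(4*(2*J))) = 3*(-5 - (-4 + J)*1/(2*J)/4) = 3*(-5 - (-4 + J)/(8*J)) = -15 - 3*(-4 + J)/(8*J))
x(M(a, 0))³ = (3*(4 - (-205)*(2 + 0))/(8*((-5*(2 + 0)))))³ = (3*(4 - (-205)*2)/(8*((-5*2))))³ = ((3/8)*(4 - 41*(-10))/(-10))³ = ((3/8)*(-⅒)*(4 + 410))³ = ((3/8)*(-⅒)*414)³ = (-621/40)³ = -239483061/64000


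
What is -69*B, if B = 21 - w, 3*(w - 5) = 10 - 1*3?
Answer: -943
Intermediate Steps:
w = 22/3 (w = 5 + (10 - 1*3)/3 = 5 + (10 - 3)/3 = 5 + (⅓)*7 = 5 + 7/3 = 22/3 ≈ 7.3333)
B = 41/3 (B = 21 - 1*22/3 = 21 - 22/3 = 41/3 ≈ 13.667)
-69*B = -69*41/3 = -943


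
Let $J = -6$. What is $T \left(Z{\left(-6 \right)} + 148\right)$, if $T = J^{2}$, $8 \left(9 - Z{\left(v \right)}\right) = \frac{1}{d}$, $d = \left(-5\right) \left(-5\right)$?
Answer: $\frac{282591}{50} \approx 5651.8$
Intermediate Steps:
$d = 25$
$Z{\left(v \right)} = \frac{1799}{200}$ ($Z{\left(v \right)} = 9 - \frac{1}{8 \cdot 25} = 9 - \frac{1}{200} = \frac{1799}{200}$)
$T = 36$ ($T = \left(-6\right)^{2} = 36$)
$T \left(Z{\left(-6 \right)} + 148\right) = 36 \left(\frac{1799}{200} + 148\right) = 36 \cdot \frac{31399}{200} = \frac{282591}{50}$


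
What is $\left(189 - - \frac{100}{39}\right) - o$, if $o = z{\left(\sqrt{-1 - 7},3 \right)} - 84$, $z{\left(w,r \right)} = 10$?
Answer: $\frac{10357}{39} \approx 265.56$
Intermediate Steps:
$o = -74$ ($o = 10 - 84 = -74$)
$\left(189 - - \frac{100}{39}\right) - o = \left(189 - - \frac{100}{39}\right) - -74 = \left(189 - \left(-100\right) \frac{1}{39}\right) + 74 = \left(189 - - \frac{100}{39}\right) + 74 = \left(189 + \frac{100}{39}\right) + 74 = \frac{7471}{39} + 74 = \frac{10357}{39}$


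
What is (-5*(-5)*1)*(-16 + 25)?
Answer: 225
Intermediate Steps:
(-5*(-5)*1)*(-16 + 25) = (25*1)*9 = 25*9 = 225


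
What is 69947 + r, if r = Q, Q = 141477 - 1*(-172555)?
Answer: 383979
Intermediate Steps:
Q = 314032 (Q = 141477 + 172555 = 314032)
r = 314032
69947 + r = 69947 + 314032 = 383979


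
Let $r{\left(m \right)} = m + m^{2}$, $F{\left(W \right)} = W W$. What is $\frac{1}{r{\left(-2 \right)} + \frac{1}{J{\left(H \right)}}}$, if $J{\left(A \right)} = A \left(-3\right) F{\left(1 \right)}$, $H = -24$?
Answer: $\frac{72}{145} \approx 0.49655$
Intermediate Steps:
$F{\left(W \right)} = W^{2}$
$J{\left(A \right)} = - 3 A$ ($J{\left(A \right)} = A \left(-3\right) 1^{2} = - 3 A 1 = - 3 A$)
$\frac{1}{r{\left(-2 \right)} + \frac{1}{J{\left(H \right)}}} = \frac{1}{- 2 \left(1 - 2\right) + \frac{1}{\left(-3\right) \left(-24\right)}} = \frac{1}{\left(-2\right) \left(-1\right) + \frac{1}{72}} = \frac{1}{2 + \frac{1}{72}} = \frac{1}{\frac{145}{72}} = \frac{72}{145}$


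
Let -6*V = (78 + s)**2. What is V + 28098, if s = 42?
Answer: 25698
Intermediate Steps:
V = -2400 (V = -(78 + 42)**2/6 = -1/6*120**2 = -1/6*14400 = -2400)
V + 28098 = -2400 + 28098 = 25698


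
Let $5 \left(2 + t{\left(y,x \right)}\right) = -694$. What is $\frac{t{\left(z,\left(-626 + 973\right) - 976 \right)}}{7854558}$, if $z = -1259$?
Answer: $- \frac{352}{19636395} \approx -1.7926 \cdot 10^{-5}$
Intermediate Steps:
$t{\left(y,x \right)} = - \frac{704}{5}$ ($t{\left(y,x \right)} = -2 + \frac{1}{5} \left(-694\right) = -2 - \frac{694}{5} = - \frac{704}{5}$)
$\frac{t{\left(z,\left(-626 + 973\right) - 976 \right)}}{7854558} = - \frac{704}{5 \cdot 7854558} = \left(- \frac{704}{5}\right) \frac{1}{7854558} = - \frac{352}{19636395}$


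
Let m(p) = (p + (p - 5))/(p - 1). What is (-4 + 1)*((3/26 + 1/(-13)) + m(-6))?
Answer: -1347/182 ≈ -7.4011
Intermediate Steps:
m(p) = (-5 + 2*p)/(-1 + p) (m(p) = (p + (-5 + p))/(-1 + p) = (-5 + 2*p)/(-1 + p))
(-4 + 1)*((3/26 + 1/(-13)) + m(-6)) = (-4 + 1)*((3/26 + 1/(-13)) + (-5 + 2*(-6))/(-1 - 6)) = -3*((3*(1/26) + 1*(-1/13)) + (-5 - 12)/(-7)) = -3*((3/26 - 1/13) - ⅐*(-17)) = -3*(1/26 + 17/7) = -3*449/182 = -1347/182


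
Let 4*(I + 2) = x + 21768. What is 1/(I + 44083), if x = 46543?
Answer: 4/244635 ≈ 1.6351e-5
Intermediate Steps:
I = 68303/4 (I = -2 + (46543 + 21768)/4 = -2 + (¼)*68311 = -2 + 68311/4 = 68303/4 ≈ 17076.)
1/(I + 44083) = 1/(68303/4 + 44083) = 1/(244635/4) = 4/244635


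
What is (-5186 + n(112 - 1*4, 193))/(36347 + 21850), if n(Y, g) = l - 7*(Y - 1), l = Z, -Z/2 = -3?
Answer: -5929/58197 ≈ -0.10188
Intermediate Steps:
Z = 6 (Z = -2*(-3) = 6)
l = 6
n(Y, g) = 13 - 7*Y (n(Y, g) = 6 - 7*(Y - 1) = 6 - 7*(-1 + Y) = 6 + (7 - 7*Y) = 13 - 7*Y)
(-5186 + n(112 - 1*4, 193))/(36347 + 21850) = (-5186 + (13 - 7*(112 - 1*4)))/(36347 + 21850) = (-5186 + (13 - 7*(112 - 4)))/58197 = (-5186 + (13 - 7*108))*(1/58197) = (-5186 + (13 - 756))*(1/58197) = (-5186 - 743)*(1/58197) = -5929*1/58197 = -5929/58197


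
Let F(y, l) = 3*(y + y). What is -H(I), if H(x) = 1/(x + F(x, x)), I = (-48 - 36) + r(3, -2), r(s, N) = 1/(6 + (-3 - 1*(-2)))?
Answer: 5/2933 ≈ 0.0017047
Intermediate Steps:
r(s, N) = ⅕ (r(s, N) = 1/(6 + (-3 + 2)) = 1/(6 - 1) = 1/5 = ⅕)
F(y, l) = 6*y (F(y, l) = 3*(2*y) = 6*y)
I = -419/5 (I = (-48 - 36) + ⅕ = -84 + ⅕ = -419/5 ≈ -83.800)
H(x) = 1/(7*x) (H(x) = 1/(x + 6*x) = 1/(7*x))
-H(I) = -1/(7*(-419/5)) = -(-5)/(7*419) = -1*(-5/2933) = 5/2933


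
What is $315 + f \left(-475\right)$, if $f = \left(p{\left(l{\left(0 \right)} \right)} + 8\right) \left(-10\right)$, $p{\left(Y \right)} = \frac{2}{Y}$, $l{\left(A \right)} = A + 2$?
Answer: $43065$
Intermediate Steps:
$l{\left(A \right)} = 2 + A$
$f = -90$ ($f = \left(\frac{2}{2 + 0} + 8\right) \left(-10\right) = \left(\frac{2}{2} + 8\right) \left(-10\right) = \left(2 \cdot \frac{1}{2} + 8\right) \left(-10\right) = \left(1 + 8\right) \left(-10\right) = 9 \left(-10\right) = -90$)
$315 + f \left(-475\right) = 315 - -42750 = 315 + 42750 = 43065$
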